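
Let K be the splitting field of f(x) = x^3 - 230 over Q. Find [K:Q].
[K:Q] = 6

x^3 - 230 has one real root r = 230^(1/3) and two complex roots r*zeta_3, r*zeta_3^2 where zeta_3 = e^(2*pi*i/3). The splitting field is Q(r, zeta_3). [Q(r):Q] = 3 and [Q(zeta_3):Q] = 2 with gcd = 1, so [Q(r, zeta_3):Q] = 3 * 2 = 6.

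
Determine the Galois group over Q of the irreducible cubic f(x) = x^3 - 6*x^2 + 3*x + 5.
Gal(K/Q) = S_3 (symmetric group of order 6)

Compute the discriminant of x^3 + (-6)*x^2 + (3)*x + (5): Δ = 2241. Since Δ is not a rational square, the Galois group is not contained in A_3; it must be the full S_3 (irreducibility of the cubic rules out anything smaller).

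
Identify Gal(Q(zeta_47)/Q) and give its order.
|Gal(Q(zeta_47)/Q)| = phi(47) = 46; group ≅ (Z/47Z)^* ≅ Z/46Z

The n-th cyclotomic polynomial Φ_47(x) is the minimal polynomial of zeta_47 over Q and has degree phi(47) = 46. So Q(zeta_47) is a degree-46 Galois extension with Galois group (Z/47Z)^*. (Z/47Z)^* is cyclic since 47 is an odd prime power (or 4). Hence Gal(Q(zeta_47)/Q) ≅ Z/46Z.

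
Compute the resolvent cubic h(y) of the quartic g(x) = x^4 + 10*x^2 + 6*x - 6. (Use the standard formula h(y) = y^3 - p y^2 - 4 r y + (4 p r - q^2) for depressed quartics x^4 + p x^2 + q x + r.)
h(y) = y^3 - 10*y^2 + 24*y - 276

Identify coefficients: p = 10, q = 6, r = -6.
Plug into h(y) = y^3 - p y^2 - 4 r y + (4 p r - q^2):
  h(y) = y^3 - (10) y^2 - 4*(-6) y + (4*(10)*(-6) - (6)^2)
       = y^3 + (-10) y^2 + (24) y + (-276).
Simplifying: h(y) = y^3 - 10*y^2 + 24*y - 276.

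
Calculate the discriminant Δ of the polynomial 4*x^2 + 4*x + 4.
Δ = -48

For a quadratic a x^2 + b x + c the discriminant is Δ = b^2 - 4ac = (4)^2 - 4*(4)*(4) = 16 - (64) = -48.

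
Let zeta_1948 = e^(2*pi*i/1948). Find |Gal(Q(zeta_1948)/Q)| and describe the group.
|Gal(Q(zeta_1948)/Q)| = phi(1948) = 972; group ≅ (Z/1948Z)^* ≅ Z/2Z × Z/486Z

The n-th cyclotomic polynomial Φ_1948(x) is the minimal polynomial of zeta_1948 over Q and has degree phi(1948) = 972. So Q(zeta_1948) is a degree-972 Galois extension with Galois group (Z/1948Z)^*. By CRT, (Z/1948Z)^* ≅ (Z/4Z)^* × (Z/487Z)^*. Each prime-power unit group is (Z/4Z)^* ≅ Z/2Z; (Z/487Z)^* ≅ Z/486Z. Hence Gal(Q(zeta_1948)/Q) ≅ Z/2Z × Z/486Z.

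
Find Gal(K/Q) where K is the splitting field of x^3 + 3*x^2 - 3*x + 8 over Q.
Gal(K/Q) = S_3 (symmetric group of order 6)

Compute the discriminant of x^3 + (3)*x^2 + (-3)*x + (8): Δ = -3699. Since Δ is not a rational square, the Galois group is not contained in A_3; it must be the full S_3 (irreducibility of the cubic rules out anything smaller).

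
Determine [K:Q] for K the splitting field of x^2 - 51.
[K:Q] = 2

The polynomial x^2 - 51 is irreducible over Q since 51 is not a perfect square. Its splitting field is Q(sqrt(51)), which has degree 2 over Q.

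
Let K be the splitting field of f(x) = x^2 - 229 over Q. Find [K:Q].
[K:Q] = 2

The polynomial x^2 - 229 is irreducible over Q since 229 is not a perfect square. Its splitting field is Q(sqrt(229)), which has degree 2 over Q.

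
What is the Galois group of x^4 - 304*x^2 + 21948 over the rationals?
Gal(K/Q) = V_4 (Klein four-group, Z/2Z × Z/2Z)

f factors as (x^2 - 118)(x^2 - 186), so the splitting field is K = Q(sqrt(118), sqrt(186)). The elements 118, 186, 21948 are all non-squares in Q, so sqrt(118) and sqrt(186) generate independent quadratic extensions. Thus [K:Q] = 4 and Gal(K/Q) is generated by the two order-2 automorphisms sqrt(118) ↦ -sqrt(118) and sqrt(186) ↦ -sqrt(186), giving V_4.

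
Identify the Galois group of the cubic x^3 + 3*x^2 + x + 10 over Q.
Gal(K/Q) = S_3 (symmetric group of order 6)

Compute the discriminant of x^3 + (3)*x^2 + (1)*x + (10): Δ = -3235. Since Δ is not a rational square, the Galois group is not contained in A_3; it must be the full S_3 (irreducibility of the cubic rules out anything smaller).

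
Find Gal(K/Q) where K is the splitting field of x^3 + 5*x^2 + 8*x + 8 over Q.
Gal(K/Q) = S_3 (symmetric group of order 6)

Compute the discriminant of x^3 + (5)*x^2 + (8)*x + (8): Δ = -416. Since Δ is not a rational square, the Galois group is not contained in A_3; it must be the full S_3 (irreducibility of the cubic rules out anything smaller).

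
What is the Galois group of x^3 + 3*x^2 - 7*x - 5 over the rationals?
Gal(K/Q) = S_3 (symmetric group of order 6)

Compute the discriminant of x^3 + (3)*x^2 + (-7)*x + (-5): Δ = 3568. Since Δ is not a rational square, the Galois group is not contained in A_3; it must be the full S_3 (irreducibility of the cubic rules out anything smaller).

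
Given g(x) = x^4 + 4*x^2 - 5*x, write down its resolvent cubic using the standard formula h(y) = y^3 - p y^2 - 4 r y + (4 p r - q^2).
h(y) = y^3 - 4*y^2 - 25

Identify coefficients: p = 4, q = -5, r = 0.
Plug into h(y) = y^3 - p y^2 - 4 r y + (4 p r - q^2):
  h(y) = y^3 - (4) y^2 - 4*(0) y + (4*(4)*(0) - (-5)^2)
       = y^3 + (-4) y^2 + (0) y + (-25).
Simplifying: h(y) = y^3 - 4*y^2 - 25.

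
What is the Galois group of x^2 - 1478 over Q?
Gal(K/Q) = Z/2Z (cyclic of order 2)

x^2 - 1478 is irreducible over Q since 1478 is not a rational square. The splitting field Q(sqrt(1478)) has degree 2 over Q, and its unique nontrivial automorphism is sqrt(1478) ↦ -sqrt(1478). Hence Gal(Q(sqrt(1478))/Q) = Z/2Z.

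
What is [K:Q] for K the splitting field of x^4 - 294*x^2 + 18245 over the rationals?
[K:Q] = 4

f factors as (x^2 - 89)(x^2 - 205); the splitting field is K = Q(sqrt(89), sqrt(205)). Since 89, 205, and 18245 are all non-squares in Q, the three subfields Q(sqrt(89)), Q(sqrt(205)), Q(sqrt(18245)) are distinct degree-2 extensions, so [K:Q] = 4 (Klein four Galois group).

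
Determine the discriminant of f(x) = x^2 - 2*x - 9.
Δ = 40

For a quadratic a x^2 + b x + c the discriminant is Δ = b^2 - 4ac = (-2)^2 - 4*(1)*(-9) = 4 - (-36) = 40.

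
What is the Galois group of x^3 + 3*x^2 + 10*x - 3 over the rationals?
Gal(K/Q) = S_3 (symmetric group of order 6)

Compute the discriminant of x^3 + (3)*x^2 + (10)*x + (-3): Δ = -4639. Since Δ is not a rational square, the Galois group is not contained in A_3; it must be the full S_3 (irreducibility of the cubic rules out anything smaller).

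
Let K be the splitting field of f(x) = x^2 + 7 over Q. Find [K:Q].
[K:Q] = 2

The discriminant of x^2 + (0)*x + (7) is b^2 - 4c = 0 - (28) = -28. Since -28 is not a perfect square in Q, the polynomial is irreducible over Q. Its two roots generate a degree-2 extension, so [K:Q] = 2.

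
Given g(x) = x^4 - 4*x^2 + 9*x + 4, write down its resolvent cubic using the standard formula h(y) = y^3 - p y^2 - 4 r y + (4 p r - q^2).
h(y) = y^3 + 4*y^2 - 16*y - 145

Identify coefficients: p = -4, q = 9, r = 4.
Plug into h(y) = y^3 - p y^2 - 4 r y + (4 p r - q^2):
  h(y) = y^3 - (-4) y^2 - 4*(4) y + (4*(-4)*(4) - (9)^2)
       = y^3 + (4) y^2 + (-16) y + (-145).
Simplifying: h(y) = y^3 + 4*y^2 - 16*y - 145.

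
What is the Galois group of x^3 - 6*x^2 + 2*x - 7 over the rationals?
Gal(K/Q) = S_3 (symmetric group of order 6)

Compute the discriminant of x^3 + (-6)*x^2 + (2)*x + (-7): Δ = -5747. Since Δ is not a rational square, the Galois group is not contained in A_3; it must be the full S_3 (irreducibility of the cubic rules out anything smaller).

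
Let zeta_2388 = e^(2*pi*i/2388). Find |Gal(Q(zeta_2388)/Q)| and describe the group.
|Gal(Q(zeta_2388)/Q)| = phi(2388) = 792; group ≅ (Z/2388Z)^* ≅ Z/2Z × Z/2Z × Z/198Z

The n-th cyclotomic polynomial Φ_2388(x) is the minimal polynomial of zeta_2388 over Q and has degree phi(2388) = 792. So Q(zeta_2388) is a degree-792 Galois extension with Galois group (Z/2388Z)^*. By CRT, (Z/2388Z)^* ≅ (Z/4Z)^* × (Z/3Z)^* × (Z/199Z)^*. Each prime-power unit group is (Z/4Z)^* ≅ Z/2Z; (Z/3Z)^* ≅ Z/2Z; (Z/199Z)^* ≅ Z/198Z. Hence Gal(Q(zeta_2388)/Q) ≅ Z/2Z × Z/2Z × Z/198Z.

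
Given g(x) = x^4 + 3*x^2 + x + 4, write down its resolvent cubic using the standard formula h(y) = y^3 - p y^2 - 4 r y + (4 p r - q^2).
h(y) = y^3 - 3*y^2 - 16*y + 47

Identify coefficients: p = 3, q = 1, r = 4.
Plug into h(y) = y^3 - p y^2 - 4 r y + (4 p r - q^2):
  h(y) = y^3 - (3) y^2 - 4*(4) y + (4*(3)*(4) - (1)^2)
       = y^3 + (-3) y^2 + (-16) y + (47).
Simplifying: h(y) = y^3 - 3*y^2 - 16*y + 47.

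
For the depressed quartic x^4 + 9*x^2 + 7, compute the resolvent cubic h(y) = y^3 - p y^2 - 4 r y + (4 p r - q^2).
h(y) = y^3 - 9*y^2 - 28*y + 252

Identify coefficients: p = 9, q = 0, r = 7.
Plug into h(y) = y^3 - p y^2 - 4 r y + (4 p r - q^2):
  h(y) = y^3 - (9) y^2 - 4*(7) y + (4*(9)*(7) - (0)^2)
       = y^3 + (-9) y^2 + (-28) y + (252).
Simplifying: h(y) = y^3 - 9*y^2 - 28*y + 252.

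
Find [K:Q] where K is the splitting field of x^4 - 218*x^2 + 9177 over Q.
[K:Q] = 4

f factors as (x^2 - 57)(x^2 - 161); the splitting field is K = Q(sqrt(57), sqrt(161)). Since 57, 161, and 9177 are all non-squares in Q, the three subfields Q(sqrt(57)), Q(sqrt(161)), Q(sqrt(9177)) are distinct degree-2 extensions, so [K:Q] = 4 (Klein four Galois group).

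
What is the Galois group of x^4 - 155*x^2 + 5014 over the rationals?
Gal(K/Q) = V_4 (Klein four-group, Z/2Z × Z/2Z)

f factors as (x^2 - 109)(x^2 - 46), so the splitting field is K = Q(sqrt(109), sqrt(46)). The elements 109, 46, 5014 are all non-squares in Q, so sqrt(109) and sqrt(46) generate independent quadratic extensions. Thus [K:Q] = 4 and Gal(K/Q) is generated by the two order-2 automorphisms sqrt(109) ↦ -sqrt(109) and sqrt(46) ↦ -sqrt(46), giving V_4.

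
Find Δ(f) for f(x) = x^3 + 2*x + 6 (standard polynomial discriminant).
Δ = -1004

For x^3 + a x^2 + b x + c the discriminant is Δ = 18 a b c - 4 a^3 c + a^2 b^2 - 4 b^3 - 27 c^2.
Plug a = 0, b = 2, c = 6:
  18*(0)*(2)*(6) - 4*(0)^3*(6) + (0)^2*(2)^2 - 4*(2)^3 - 27*(6)^2
  = 0 + (0) + 0 + (-32) + (-972)
  = -1004.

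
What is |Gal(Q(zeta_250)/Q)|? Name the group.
|Gal(Q(zeta_250)/Q)| = phi(250) = 100; group ≅ (Z/250Z)^* ≅ Z/100Z

The n-th cyclotomic polynomial Φ_250(x) is the minimal polynomial of zeta_250 over Q and has degree phi(250) = 100. So Q(zeta_250) is a degree-100 Galois extension with Galois group (Z/250Z)^*. By CRT, (Z/250Z)^* ≅ (Z/2Z)^* × (Z/125Z)^*. Each prime-power unit group is (Z/2Z)^* ≅ trivial group (order 1); (Z/125Z)^* ≅ Z/100Z. Hence Gal(Q(zeta_250)/Q) ≅ Z/100Z.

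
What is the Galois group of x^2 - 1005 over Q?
Gal(K/Q) = Z/2Z (cyclic of order 2)

x^2 - 1005 is irreducible over Q since 1005 is not a rational square. The splitting field Q(sqrt(1005)) has degree 2 over Q, and its unique nontrivial automorphism is sqrt(1005) ↦ -sqrt(1005). Hence Gal(Q(sqrt(1005))/Q) = Z/2Z.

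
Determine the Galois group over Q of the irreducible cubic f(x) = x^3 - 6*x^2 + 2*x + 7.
Gal(K/Q) = S_3 (symmetric group of order 6)

Compute the discriminant of x^3 + (-6)*x^2 + (2)*x + (7): Δ = 3325. Since Δ is not a rational square, the Galois group is not contained in A_3; it must be the full S_3 (irreducibility of the cubic rules out anything smaller).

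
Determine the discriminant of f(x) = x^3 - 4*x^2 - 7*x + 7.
Δ = 6153

For x^3 + a x^2 + b x + c the discriminant is Δ = 18 a b c - 4 a^3 c + a^2 b^2 - 4 b^3 - 27 c^2.
Plug a = -4, b = -7, c = 7:
  18*(-4)*(-7)*(7) - 4*(-4)^3*(7) + (-4)^2*(-7)^2 - 4*(-7)^3 - 27*(7)^2
  = 3528 + (1792) + 784 + (1372) + (-1323)
  = 6153.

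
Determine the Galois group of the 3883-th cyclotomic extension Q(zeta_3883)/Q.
|Gal(Q(zeta_3883)/Q)| = phi(3883) = 3520; group ≅ (Z/3883Z)^* ≅ Z/10Z × Z/352Z

The n-th cyclotomic polynomial Φ_3883(x) is the minimal polynomial of zeta_3883 over Q and has degree phi(3883) = 3520. So Q(zeta_3883) is a degree-3520 Galois extension with Galois group (Z/3883Z)^*. By CRT, (Z/3883Z)^* ≅ (Z/11Z)^* × (Z/353Z)^*. Each prime-power unit group is (Z/11Z)^* ≅ Z/10Z; (Z/353Z)^* ≅ Z/352Z. Hence Gal(Q(zeta_3883)/Q) ≅ Z/10Z × Z/352Z.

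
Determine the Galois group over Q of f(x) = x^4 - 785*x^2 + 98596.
Gal(K/Q) = Z/2Z (cyclic of order 2)

f factors as (x^2 - 628)(x^2 - 157), so the splitting field is K = Q(sqrt(628), sqrt(157)). The squarefree part of 628 is 157 and the squarefree part of 157 is also 157, so sqrt(628) and sqrt(157) are both rational multiples of sqrt(157). Hence Q(sqrt(628)) = Q(sqrt(157)) = Q(sqrt(157)), and the splitting field collapses to a single degree-2 extension with Galois group Z/2Z.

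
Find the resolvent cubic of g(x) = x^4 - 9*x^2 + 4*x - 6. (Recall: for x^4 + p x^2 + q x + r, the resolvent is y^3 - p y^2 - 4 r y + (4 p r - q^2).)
h(y) = y^3 + 9*y^2 + 24*y + 200

Identify coefficients: p = -9, q = 4, r = -6.
Plug into h(y) = y^3 - p y^2 - 4 r y + (4 p r - q^2):
  h(y) = y^3 - (-9) y^2 - 4*(-6) y + (4*(-9)*(-6) - (4)^2)
       = y^3 + (9) y^2 + (24) y + (200).
Simplifying: h(y) = y^3 + 9*y^2 + 24*y + 200.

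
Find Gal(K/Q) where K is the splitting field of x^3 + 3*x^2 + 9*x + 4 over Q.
Gal(K/Q) = S_3 (symmetric group of order 6)

Compute the discriminant of x^3 + (3)*x^2 + (9)*x + (4): Δ = -1107. Since Δ is not a rational square, the Galois group is not contained in A_3; it must be the full S_3 (irreducibility of the cubic rules out anything smaller).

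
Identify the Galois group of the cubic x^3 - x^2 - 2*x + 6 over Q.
Gal(K/Q) = S_3 (symmetric group of order 6)

Compute the discriminant of x^3 + (-1)*x^2 + (-2)*x + (6): Δ = -696. Since Δ is not a rational square, the Galois group is not contained in A_3; it must be the full S_3 (irreducibility of the cubic rules out anything smaller).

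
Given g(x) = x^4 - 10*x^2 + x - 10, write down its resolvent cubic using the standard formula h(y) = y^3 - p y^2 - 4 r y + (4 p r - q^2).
h(y) = y^3 + 10*y^2 + 40*y + 399

Identify coefficients: p = -10, q = 1, r = -10.
Plug into h(y) = y^3 - p y^2 - 4 r y + (4 p r - q^2):
  h(y) = y^3 - (-10) y^2 - 4*(-10) y + (4*(-10)*(-10) - (1)^2)
       = y^3 + (10) y^2 + (40) y + (399).
Simplifying: h(y) = y^3 + 10*y^2 + 40*y + 399.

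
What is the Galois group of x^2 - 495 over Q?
Gal(K/Q) = Z/2Z (cyclic of order 2)

x^2 - 495 is irreducible over Q since 495 is not a rational square. The splitting field Q(sqrt(495)) has degree 2 over Q, and its unique nontrivial automorphism is sqrt(495) ↦ -sqrt(495). Hence Gal(Q(sqrt(495))/Q) = Z/2Z.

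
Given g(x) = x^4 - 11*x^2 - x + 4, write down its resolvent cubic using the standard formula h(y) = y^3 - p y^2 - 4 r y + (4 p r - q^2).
h(y) = y^3 + 11*y^2 - 16*y - 177

Identify coefficients: p = -11, q = -1, r = 4.
Plug into h(y) = y^3 - p y^2 - 4 r y + (4 p r - q^2):
  h(y) = y^3 - (-11) y^2 - 4*(4) y + (4*(-11)*(4) - (-1)^2)
       = y^3 + (11) y^2 + (-16) y + (-177).
Simplifying: h(y) = y^3 + 11*y^2 - 16*y - 177.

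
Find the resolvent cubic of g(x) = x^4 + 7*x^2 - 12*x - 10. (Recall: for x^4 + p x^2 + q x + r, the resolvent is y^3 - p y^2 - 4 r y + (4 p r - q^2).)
h(y) = y^3 - 7*y^2 + 40*y - 424

Identify coefficients: p = 7, q = -12, r = -10.
Plug into h(y) = y^3 - p y^2 - 4 r y + (4 p r - q^2):
  h(y) = y^3 - (7) y^2 - 4*(-10) y + (4*(7)*(-10) - (-12)^2)
       = y^3 + (-7) y^2 + (40) y + (-424).
Simplifying: h(y) = y^3 - 7*y^2 + 40*y - 424.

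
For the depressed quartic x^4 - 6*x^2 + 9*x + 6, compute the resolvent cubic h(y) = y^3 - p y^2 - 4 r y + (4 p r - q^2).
h(y) = y^3 + 6*y^2 - 24*y - 225

Identify coefficients: p = -6, q = 9, r = 6.
Plug into h(y) = y^3 - p y^2 - 4 r y + (4 p r - q^2):
  h(y) = y^3 - (-6) y^2 - 4*(6) y + (4*(-6)*(6) - (9)^2)
       = y^3 + (6) y^2 + (-24) y + (-225).
Simplifying: h(y) = y^3 + 6*y^2 - 24*y - 225.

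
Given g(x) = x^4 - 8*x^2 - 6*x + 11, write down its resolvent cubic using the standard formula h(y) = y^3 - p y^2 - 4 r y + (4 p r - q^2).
h(y) = y^3 + 8*y^2 - 44*y - 388

Identify coefficients: p = -8, q = -6, r = 11.
Plug into h(y) = y^3 - p y^2 - 4 r y + (4 p r - q^2):
  h(y) = y^3 - (-8) y^2 - 4*(11) y + (4*(-8)*(11) - (-6)^2)
       = y^3 + (8) y^2 + (-44) y + (-388).
Simplifying: h(y) = y^3 + 8*y^2 - 44*y - 388.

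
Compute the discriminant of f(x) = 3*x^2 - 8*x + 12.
Δ = -80

For a quadratic a x^2 + b x + c the discriminant is Δ = b^2 - 4ac = (-8)^2 - 4*(3)*(12) = 64 - (144) = -80.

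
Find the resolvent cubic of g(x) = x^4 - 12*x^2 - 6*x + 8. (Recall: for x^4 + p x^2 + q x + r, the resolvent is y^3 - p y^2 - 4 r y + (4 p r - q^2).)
h(y) = y^3 + 12*y^2 - 32*y - 420

Identify coefficients: p = -12, q = -6, r = 8.
Plug into h(y) = y^3 - p y^2 - 4 r y + (4 p r - q^2):
  h(y) = y^3 - (-12) y^2 - 4*(8) y + (4*(-12)*(8) - (-6)^2)
       = y^3 + (12) y^2 + (-32) y + (-420).
Simplifying: h(y) = y^3 + 12*y^2 - 32*y - 420.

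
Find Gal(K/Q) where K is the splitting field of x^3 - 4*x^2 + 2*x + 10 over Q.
Gal(K/Q) = S_3 (symmetric group of order 6)

Compute the discriminant of x^3 + (-4)*x^2 + (2)*x + (10): Δ = -1548. Since Δ is not a rational square, the Galois group is not contained in A_3; it must be the full S_3 (irreducibility of the cubic rules out anything smaller).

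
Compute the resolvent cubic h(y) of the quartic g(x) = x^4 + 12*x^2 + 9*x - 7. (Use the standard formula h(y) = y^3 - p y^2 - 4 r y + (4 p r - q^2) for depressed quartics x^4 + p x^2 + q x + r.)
h(y) = y^3 - 12*y^2 + 28*y - 417

Identify coefficients: p = 12, q = 9, r = -7.
Plug into h(y) = y^3 - p y^2 - 4 r y + (4 p r - q^2):
  h(y) = y^3 - (12) y^2 - 4*(-7) y + (4*(12)*(-7) - (9)^2)
       = y^3 + (-12) y^2 + (28) y + (-417).
Simplifying: h(y) = y^3 - 12*y^2 + 28*y - 417.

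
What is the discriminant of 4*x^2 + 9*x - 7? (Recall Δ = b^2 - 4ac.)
Δ = 193

For a quadratic a x^2 + b x + c the discriminant is Δ = b^2 - 4ac = (9)^2 - 4*(4)*(-7) = 81 - (-112) = 193.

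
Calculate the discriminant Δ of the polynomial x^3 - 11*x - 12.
Δ = 1436

For a depressed cubic x^3 + p x + q the discriminant is Δ = -4 p^3 - 27 q^2 = -4*(-11)^3 - 27*(-12)^2 = 5324 - 3888 = 1436.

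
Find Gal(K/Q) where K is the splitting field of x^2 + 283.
Gal(K/Q) = Z/2Z (cyclic of order 2)

x^2 + 283 is irreducible over Q since -283 is not a rational square. The splitting field Q(sqrt(-283)) has degree 2 over Q, and its unique nontrivial automorphism is sqrt(-283) ↦ -sqrt(-283). Hence Gal(Q(sqrt(-283))/Q) = Z/2Z.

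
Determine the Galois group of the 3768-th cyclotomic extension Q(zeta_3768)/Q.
|Gal(Q(zeta_3768)/Q)| = phi(3768) = 1248; group ≅ (Z/3768Z)^* ≅ Z/2Z × Z/2Z × Z/2Z × Z/156Z

The n-th cyclotomic polynomial Φ_3768(x) is the minimal polynomial of zeta_3768 over Q and has degree phi(3768) = 1248. So Q(zeta_3768) is a degree-1248 Galois extension with Galois group (Z/3768Z)^*. By CRT, (Z/3768Z)^* ≅ (Z/8Z)^* × (Z/3Z)^* × (Z/157Z)^*. Each prime-power unit group is (Z/8Z)^* ≅ Z/2Z × Z/2Z; (Z/3Z)^* ≅ Z/2Z; (Z/157Z)^* ≅ Z/156Z. Hence Gal(Q(zeta_3768)/Q) ≅ Z/2Z × Z/2Z × Z/2Z × Z/156Z.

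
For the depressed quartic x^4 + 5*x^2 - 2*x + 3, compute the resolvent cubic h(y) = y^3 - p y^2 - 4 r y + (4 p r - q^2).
h(y) = y^3 - 5*y^2 - 12*y + 56

Identify coefficients: p = 5, q = -2, r = 3.
Plug into h(y) = y^3 - p y^2 - 4 r y + (4 p r - q^2):
  h(y) = y^3 - (5) y^2 - 4*(3) y + (4*(5)*(3) - (-2)^2)
       = y^3 + (-5) y^2 + (-12) y + (56).
Simplifying: h(y) = y^3 - 5*y^2 - 12*y + 56.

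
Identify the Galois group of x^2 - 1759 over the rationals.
Gal(K/Q) = Z/2Z (cyclic of order 2)

x^2 - 1759 is irreducible over Q since 1759 is not a rational square. The splitting field Q(sqrt(1759)) has degree 2 over Q, and its unique nontrivial automorphism is sqrt(1759) ↦ -sqrt(1759). Hence Gal(Q(sqrt(1759))/Q) = Z/2Z.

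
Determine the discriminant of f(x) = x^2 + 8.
Δ = -32

For a quadratic a x^2 + b x + c the discriminant is Δ = b^2 - 4ac = (0)^2 - 4*(1)*(8) = 0 - (32) = -32.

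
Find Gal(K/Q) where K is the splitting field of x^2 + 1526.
Gal(K/Q) = Z/2Z (cyclic of order 2)

x^2 + 1526 is irreducible over Q since -1526 is not a rational square. The splitting field Q(sqrt(-1526)) has degree 2 over Q, and its unique nontrivial automorphism is sqrt(-1526) ↦ -sqrt(-1526). Hence Gal(Q(sqrt(-1526))/Q) = Z/2Z.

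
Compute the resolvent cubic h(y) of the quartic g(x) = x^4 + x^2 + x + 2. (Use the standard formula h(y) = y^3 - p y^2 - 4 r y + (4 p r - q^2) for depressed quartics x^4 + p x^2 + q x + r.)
h(y) = y^3 - y^2 - 8*y + 7

Identify coefficients: p = 1, q = 1, r = 2.
Plug into h(y) = y^3 - p y^2 - 4 r y + (4 p r - q^2):
  h(y) = y^3 - (1) y^2 - 4*(2) y + (4*(1)*(2) - (1)^2)
       = y^3 + (-1) y^2 + (-8) y + (7).
Simplifying: h(y) = y^3 - y^2 - 8*y + 7.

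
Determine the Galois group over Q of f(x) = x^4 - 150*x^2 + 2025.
Gal(K/Q) = Z/2Z (cyclic of order 2)

f factors as (x^2 - 135)(x^2 - 15), so the splitting field is K = Q(sqrt(135), sqrt(15)). The squarefree part of 135 is 15 and the squarefree part of 15 is also 15, so sqrt(135) and sqrt(15) are both rational multiples of sqrt(15). Hence Q(sqrt(135)) = Q(sqrt(15)) = Q(sqrt(15)), and the splitting field collapses to a single degree-2 extension with Galois group Z/2Z.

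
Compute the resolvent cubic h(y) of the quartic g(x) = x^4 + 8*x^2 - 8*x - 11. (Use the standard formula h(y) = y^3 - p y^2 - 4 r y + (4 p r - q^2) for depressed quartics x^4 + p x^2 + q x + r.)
h(y) = y^3 - 8*y^2 + 44*y - 416

Identify coefficients: p = 8, q = -8, r = -11.
Plug into h(y) = y^3 - p y^2 - 4 r y + (4 p r - q^2):
  h(y) = y^3 - (8) y^2 - 4*(-11) y + (4*(8)*(-11) - (-8)^2)
       = y^3 + (-8) y^2 + (44) y + (-416).
Simplifying: h(y) = y^3 - 8*y^2 + 44*y - 416.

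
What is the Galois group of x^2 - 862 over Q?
Gal(K/Q) = Z/2Z (cyclic of order 2)

x^2 - 862 is irreducible over Q since 862 is not a rational square. The splitting field Q(sqrt(862)) has degree 2 over Q, and its unique nontrivial automorphism is sqrt(862) ↦ -sqrt(862). Hence Gal(Q(sqrt(862))/Q) = Z/2Z.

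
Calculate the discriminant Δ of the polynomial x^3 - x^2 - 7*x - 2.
Δ = 1053

For x^3 + a x^2 + b x + c the discriminant is Δ = 18 a b c - 4 a^3 c + a^2 b^2 - 4 b^3 - 27 c^2.
Plug a = -1, b = -7, c = -2:
  18*(-1)*(-7)*(-2) - 4*(-1)^3*(-2) + (-1)^2*(-7)^2 - 4*(-7)^3 - 27*(-2)^2
  = -252 + (-8) + 49 + (1372) + (-108)
  = 1053.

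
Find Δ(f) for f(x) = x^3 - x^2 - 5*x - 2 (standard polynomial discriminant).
Δ = 229

For x^3 + a x^2 + b x + c the discriminant is Δ = 18 a b c - 4 a^3 c + a^2 b^2 - 4 b^3 - 27 c^2.
Plug a = -1, b = -5, c = -2:
  18*(-1)*(-5)*(-2) - 4*(-1)^3*(-2) + (-1)^2*(-5)^2 - 4*(-5)^3 - 27*(-2)^2
  = -180 + (-8) + 25 + (500) + (-108)
  = 229.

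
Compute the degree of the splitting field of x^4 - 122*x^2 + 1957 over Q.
[K:Q] = 4

f factors as (x^2 - 19)(x^2 - 103); the splitting field is K = Q(sqrt(19), sqrt(103)). Since 19, 103, and 1957 are all non-squares in Q, the three subfields Q(sqrt(19)), Q(sqrt(103)), Q(sqrt(1957)) are distinct degree-2 extensions, so [K:Q] = 4 (Klein four Galois group).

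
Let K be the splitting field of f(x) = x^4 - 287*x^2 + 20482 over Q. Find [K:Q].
[K:Q] = 4

f factors as (x^2 - 133)(x^2 - 154); the splitting field is K = Q(sqrt(133), sqrt(154)). Since 133, 154, and 20482 are all non-squares in Q, the three subfields Q(sqrt(133)), Q(sqrt(154)), Q(sqrt(20482)) are distinct degree-2 extensions, so [K:Q] = 4 (Klein four Galois group).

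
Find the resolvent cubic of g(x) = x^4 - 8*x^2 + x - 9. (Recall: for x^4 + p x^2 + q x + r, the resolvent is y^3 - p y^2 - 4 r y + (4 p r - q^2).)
h(y) = y^3 + 8*y^2 + 36*y + 287

Identify coefficients: p = -8, q = 1, r = -9.
Plug into h(y) = y^3 - p y^2 - 4 r y + (4 p r - q^2):
  h(y) = y^3 - (-8) y^2 - 4*(-9) y + (4*(-8)*(-9) - (1)^2)
       = y^3 + (8) y^2 + (36) y + (287).
Simplifying: h(y) = y^3 + 8*y^2 + 36*y + 287.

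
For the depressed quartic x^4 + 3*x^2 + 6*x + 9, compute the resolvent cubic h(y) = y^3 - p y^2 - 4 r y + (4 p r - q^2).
h(y) = y^3 - 3*y^2 - 36*y + 72

Identify coefficients: p = 3, q = 6, r = 9.
Plug into h(y) = y^3 - p y^2 - 4 r y + (4 p r - q^2):
  h(y) = y^3 - (3) y^2 - 4*(9) y + (4*(3)*(9) - (6)^2)
       = y^3 + (-3) y^2 + (-36) y + (72).
Simplifying: h(y) = y^3 - 3*y^2 - 36*y + 72.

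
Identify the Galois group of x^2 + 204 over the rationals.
Gal(K/Q) = Z/2Z (cyclic of order 2)

x^2 + 204 is irreducible over Q since -204 is not a rational square. The splitting field Q(sqrt(-204)) has degree 2 over Q, and its unique nontrivial automorphism is sqrt(-204) ↦ -sqrt(-204). Hence Gal(Q(sqrt(-204))/Q) = Z/2Z.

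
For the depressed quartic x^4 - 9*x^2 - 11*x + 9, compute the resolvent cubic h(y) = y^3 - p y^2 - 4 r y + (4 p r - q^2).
h(y) = y^3 + 9*y^2 - 36*y - 445

Identify coefficients: p = -9, q = -11, r = 9.
Plug into h(y) = y^3 - p y^2 - 4 r y + (4 p r - q^2):
  h(y) = y^3 - (-9) y^2 - 4*(9) y + (4*(-9)*(9) - (-11)^2)
       = y^3 + (9) y^2 + (-36) y + (-445).
Simplifying: h(y) = y^3 + 9*y^2 - 36*y - 445.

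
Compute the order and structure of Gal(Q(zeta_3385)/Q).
|Gal(Q(zeta_3385)/Q)| = phi(3385) = 2704; group ≅ (Z/3385Z)^* ≅ Z/4Z × Z/676Z

The n-th cyclotomic polynomial Φ_3385(x) is the minimal polynomial of zeta_3385 over Q and has degree phi(3385) = 2704. So Q(zeta_3385) is a degree-2704 Galois extension with Galois group (Z/3385Z)^*. By CRT, (Z/3385Z)^* ≅ (Z/5Z)^* × (Z/677Z)^*. Each prime-power unit group is (Z/5Z)^* ≅ Z/4Z; (Z/677Z)^* ≅ Z/676Z. Hence Gal(Q(zeta_3385)/Q) ≅ Z/4Z × Z/676Z.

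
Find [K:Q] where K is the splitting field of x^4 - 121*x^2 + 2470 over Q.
[K:Q] = 4

f factors as (x^2 - 26)(x^2 - 95); the splitting field is K = Q(sqrt(26), sqrt(95)). Since 26, 95, and 2470 are all non-squares in Q, the three subfields Q(sqrt(26)), Q(sqrt(95)), Q(sqrt(2470)) are distinct degree-2 extensions, so [K:Q] = 4 (Klein four Galois group).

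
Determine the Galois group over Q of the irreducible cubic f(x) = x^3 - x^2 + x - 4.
Gal(K/Q) = S_3 (symmetric group of order 6)

Compute the discriminant of x^3 + (-1)*x^2 + (1)*x + (-4): Δ = -379. Since Δ is not a rational square, the Galois group is not contained in A_3; it must be the full S_3 (irreducibility of the cubic rules out anything smaller).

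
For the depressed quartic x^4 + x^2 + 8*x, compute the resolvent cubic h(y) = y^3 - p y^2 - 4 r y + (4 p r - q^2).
h(y) = y^3 - y^2 - 64

Identify coefficients: p = 1, q = 8, r = 0.
Plug into h(y) = y^3 - p y^2 - 4 r y + (4 p r - q^2):
  h(y) = y^3 - (1) y^2 - 4*(0) y + (4*(1)*(0) - (8)^2)
       = y^3 + (-1) y^2 + (0) y + (-64).
Simplifying: h(y) = y^3 - y^2 - 64.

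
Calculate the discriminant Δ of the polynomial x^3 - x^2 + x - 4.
Δ = -379

For x^3 + a x^2 + b x + c the discriminant is Δ = 18 a b c - 4 a^3 c + a^2 b^2 - 4 b^3 - 27 c^2.
Plug a = -1, b = 1, c = -4:
  18*(-1)*(1)*(-4) - 4*(-1)^3*(-4) + (-1)^2*(1)^2 - 4*(1)^3 - 27*(-4)^2
  = 72 + (-16) + 1 + (-4) + (-432)
  = -379.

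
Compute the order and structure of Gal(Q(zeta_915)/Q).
|Gal(Q(zeta_915)/Q)| = phi(915) = 480; group ≅ (Z/915Z)^* ≅ Z/2Z × Z/4Z × Z/60Z

The n-th cyclotomic polynomial Φ_915(x) is the minimal polynomial of zeta_915 over Q and has degree phi(915) = 480. So Q(zeta_915) is a degree-480 Galois extension with Galois group (Z/915Z)^*. By CRT, (Z/915Z)^* ≅ (Z/3Z)^* × (Z/5Z)^* × (Z/61Z)^*. Each prime-power unit group is (Z/3Z)^* ≅ Z/2Z; (Z/5Z)^* ≅ Z/4Z; (Z/61Z)^* ≅ Z/60Z. Hence Gal(Q(zeta_915)/Q) ≅ Z/2Z × Z/4Z × Z/60Z.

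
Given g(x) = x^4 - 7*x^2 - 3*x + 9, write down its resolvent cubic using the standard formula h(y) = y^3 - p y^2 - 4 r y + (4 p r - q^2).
h(y) = y^3 + 7*y^2 - 36*y - 261

Identify coefficients: p = -7, q = -3, r = 9.
Plug into h(y) = y^3 - p y^2 - 4 r y + (4 p r - q^2):
  h(y) = y^3 - (-7) y^2 - 4*(9) y + (4*(-7)*(9) - (-3)^2)
       = y^3 + (7) y^2 + (-36) y + (-261).
Simplifying: h(y) = y^3 + 7*y^2 - 36*y - 261.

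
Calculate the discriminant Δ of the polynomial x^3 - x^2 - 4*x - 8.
Δ = -2064

For x^3 + a x^2 + b x + c the discriminant is Δ = 18 a b c - 4 a^3 c + a^2 b^2 - 4 b^3 - 27 c^2.
Plug a = -1, b = -4, c = -8:
  18*(-1)*(-4)*(-8) - 4*(-1)^3*(-8) + (-1)^2*(-4)^2 - 4*(-4)^3 - 27*(-8)^2
  = -576 + (-32) + 16 + (256) + (-1728)
  = -2064.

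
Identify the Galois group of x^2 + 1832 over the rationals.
Gal(K/Q) = Z/2Z (cyclic of order 2)

x^2 + 1832 is irreducible over Q since -1832 is not a rational square. The splitting field Q(sqrt(-1832)) has degree 2 over Q, and its unique nontrivial automorphism is sqrt(-1832) ↦ -sqrt(-1832). Hence Gal(Q(sqrt(-1832))/Q) = Z/2Z.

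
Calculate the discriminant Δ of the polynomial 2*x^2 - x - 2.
Δ = 17

For a quadratic a x^2 + b x + c the discriminant is Δ = b^2 - 4ac = (-1)^2 - 4*(2)*(-2) = 1 - (-16) = 17.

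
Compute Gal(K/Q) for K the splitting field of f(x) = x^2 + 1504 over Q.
Gal(K/Q) = Z/2Z (cyclic of order 2)

x^2 + 1504 is irreducible over Q since -1504 is not a rational square. The splitting field Q(sqrt(-1504)) has degree 2 over Q, and its unique nontrivial automorphism is sqrt(-1504) ↦ -sqrt(-1504). Hence Gal(Q(sqrt(-1504))/Q) = Z/2Z.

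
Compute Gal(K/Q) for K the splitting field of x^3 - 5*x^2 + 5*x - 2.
Gal(K/Q) = S_3 (symmetric group of order 6)

Compute the discriminant of x^3 + (-5)*x^2 + (5)*x + (-2): Δ = -83. Since Δ is not a rational square, the Galois group is not contained in A_3; it must be the full S_3 (irreducibility of the cubic rules out anything smaller).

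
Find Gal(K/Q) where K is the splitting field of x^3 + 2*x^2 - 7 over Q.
Gal(K/Q) = S_3 (symmetric group of order 6)

Compute the discriminant of x^3 + (2)*x^2 + (0)*x + (-7): Δ = -1099. Since Δ is not a rational square, the Galois group is not contained in A_3; it must be the full S_3 (irreducibility of the cubic rules out anything smaller).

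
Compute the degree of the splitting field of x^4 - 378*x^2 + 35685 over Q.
[K:Q] = 4

f factors as (x^2 - 195)(x^2 - 183); the splitting field is K = Q(sqrt(195), sqrt(183)). Since 195, 183, and 35685 are all non-squares in Q, the three subfields Q(sqrt(195)), Q(sqrt(183)), Q(sqrt(35685)) are distinct degree-2 extensions, so [K:Q] = 4 (Klein four Galois group).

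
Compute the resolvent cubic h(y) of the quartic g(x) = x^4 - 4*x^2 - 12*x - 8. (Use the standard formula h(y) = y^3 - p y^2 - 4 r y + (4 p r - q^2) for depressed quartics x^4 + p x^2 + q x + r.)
h(y) = y^3 + 4*y^2 + 32*y - 16

Identify coefficients: p = -4, q = -12, r = -8.
Plug into h(y) = y^3 - p y^2 - 4 r y + (4 p r - q^2):
  h(y) = y^3 - (-4) y^2 - 4*(-8) y + (4*(-4)*(-8) - (-12)^2)
       = y^3 + (4) y^2 + (32) y + (-16).
Simplifying: h(y) = y^3 + 4*y^2 + 32*y - 16.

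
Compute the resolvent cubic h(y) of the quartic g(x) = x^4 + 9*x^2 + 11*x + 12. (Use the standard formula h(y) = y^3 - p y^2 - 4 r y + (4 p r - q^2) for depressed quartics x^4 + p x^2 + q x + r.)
h(y) = y^3 - 9*y^2 - 48*y + 311

Identify coefficients: p = 9, q = 11, r = 12.
Plug into h(y) = y^3 - p y^2 - 4 r y + (4 p r - q^2):
  h(y) = y^3 - (9) y^2 - 4*(12) y + (4*(9)*(12) - (11)^2)
       = y^3 + (-9) y^2 + (-48) y + (311).
Simplifying: h(y) = y^3 - 9*y^2 - 48*y + 311.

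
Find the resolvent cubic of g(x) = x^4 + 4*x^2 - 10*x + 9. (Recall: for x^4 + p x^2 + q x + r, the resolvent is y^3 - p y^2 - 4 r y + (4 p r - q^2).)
h(y) = y^3 - 4*y^2 - 36*y + 44

Identify coefficients: p = 4, q = -10, r = 9.
Plug into h(y) = y^3 - p y^2 - 4 r y + (4 p r - q^2):
  h(y) = y^3 - (4) y^2 - 4*(9) y + (4*(4)*(9) - (-10)^2)
       = y^3 + (-4) y^2 + (-36) y + (44).
Simplifying: h(y) = y^3 - 4*y^2 - 36*y + 44.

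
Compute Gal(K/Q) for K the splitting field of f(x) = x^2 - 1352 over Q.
Gal(K/Q) = Z/2Z (cyclic of order 2)

x^2 - 1352 is irreducible over Q since 1352 is not a rational square. The splitting field Q(sqrt(1352)) has degree 2 over Q, and its unique nontrivial automorphism is sqrt(1352) ↦ -sqrt(1352). Hence Gal(Q(sqrt(1352))/Q) = Z/2Z.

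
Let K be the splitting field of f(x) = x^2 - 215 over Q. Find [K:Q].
[K:Q] = 2

The polynomial x^2 - 215 is irreducible over Q since 215 is not a perfect square. Its splitting field is Q(sqrt(215)), which has degree 2 over Q.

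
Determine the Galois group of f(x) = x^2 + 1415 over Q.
Gal(K/Q) = Z/2Z (cyclic of order 2)

x^2 + 1415 is irreducible over Q since -1415 is not a rational square. The splitting field Q(sqrt(-1415)) has degree 2 over Q, and its unique nontrivial automorphism is sqrt(-1415) ↦ -sqrt(-1415). Hence Gal(Q(sqrt(-1415))/Q) = Z/2Z.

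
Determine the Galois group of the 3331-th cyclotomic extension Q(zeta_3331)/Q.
|Gal(Q(zeta_3331)/Q)| = phi(3331) = 3330; group ≅ (Z/3331Z)^* ≅ Z/3330Z

The n-th cyclotomic polynomial Φ_3331(x) is the minimal polynomial of zeta_3331 over Q and has degree phi(3331) = 3330. So Q(zeta_3331) is a degree-3330 Galois extension with Galois group (Z/3331Z)^*. (Z/3331Z)^* is cyclic since 3331 is an odd prime power (or 4). Hence Gal(Q(zeta_3331)/Q) ≅ Z/3330Z.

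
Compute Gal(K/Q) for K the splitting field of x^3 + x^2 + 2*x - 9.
Gal(K/Q) = S_3 (symmetric group of order 6)

Compute the discriminant of x^3 + (1)*x^2 + (2)*x + (-9): Δ = -2503. Since Δ is not a rational square, the Galois group is not contained in A_3; it must be the full S_3 (irreducibility of the cubic rules out anything smaller).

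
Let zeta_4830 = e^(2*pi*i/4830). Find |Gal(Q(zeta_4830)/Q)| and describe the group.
|Gal(Q(zeta_4830)/Q)| = phi(4830) = 1056; group ≅ (Z/4830Z)^* ≅ Z/2Z × Z/4Z × Z/6Z × Z/22Z

The n-th cyclotomic polynomial Φ_4830(x) is the minimal polynomial of zeta_4830 over Q and has degree phi(4830) = 1056. So Q(zeta_4830) is a degree-1056 Galois extension with Galois group (Z/4830Z)^*. By CRT, (Z/4830Z)^* ≅ (Z/2Z)^* × (Z/3Z)^* × (Z/5Z)^* × (Z/7Z)^* × (Z/23Z)^*. Each prime-power unit group is (Z/2Z)^* ≅ trivial group (order 1); (Z/3Z)^* ≅ Z/2Z; (Z/5Z)^* ≅ Z/4Z; (Z/7Z)^* ≅ Z/6Z; (Z/23Z)^* ≅ Z/22Z. Hence Gal(Q(zeta_4830)/Q) ≅ Z/2Z × Z/4Z × Z/6Z × Z/22Z.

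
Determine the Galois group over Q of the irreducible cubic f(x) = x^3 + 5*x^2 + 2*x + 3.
Gal(K/Q) = S_3 (symmetric group of order 6)

Compute the discriminant of x^3 + (5)*x^2 + (2)*x + (3): Δ = -1135. Since Δ is not a rational square, the Galois group is not contained in A_3; it must be the full S_3 (irreducibility of the cubic rules out anything smaller).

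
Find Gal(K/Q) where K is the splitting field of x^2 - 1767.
Gal(K/Q) = Z/2Z (cyclic of order 2)

x^2 - 1767 is irreducible over Q since 1767 is not a rational square. The splitting field Q(sqrt(1767)) has degree 2 over Q, and its unique nontrivial automorphism is sqrt(1767) ↦ -sqrt(1767). Hence Gal(Q(sqrt(1767))/Q) = Z/2Z.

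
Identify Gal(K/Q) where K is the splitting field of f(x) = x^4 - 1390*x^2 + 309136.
Gal(K/Q) = Z/2Z (cyclic of order 2)

f factors as (x^2 - 1112)(x^2 - 278), so the splitting field is K = Q(sqrt(1112), sqrt(278)). The squarefree part of 1112 is 278 and the squarefree part of 278 is also 278, so sqrt(1112) and sqrt(278) are both rational multiples of sqrt(278). Hence Q(sqrt(1112)) = Q(sqrt(278)) = Q(sqrt(278)), and the splitting field collapses to a single degree-2 extension with Galois group Z/2Z.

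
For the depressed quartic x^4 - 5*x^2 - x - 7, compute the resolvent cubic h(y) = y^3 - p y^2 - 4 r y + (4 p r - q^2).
h(y) = y^3 + 5*y^2 + 28*y + 139

Identify coefficients: p = -5, q = -1, r = -7.
Plug into h(y) = y^3 - p y^2 - 4 r y + (4 p r - q^2):
  h(y) = y^3 - (-5) y^2 - 4*(-7) y + (4*(-5)*(-7) - (-1)^2)
       = y^3 + (5) y^2 + (28) y + (139).
Simplifying: h(y) = y^3 + 5*y^2 + 28*y + 139.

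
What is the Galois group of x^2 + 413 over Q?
Gal(K/Q) = Z/2Z (cyclic of order 2)

x^2 + 413 is irreducible over Q since -413 is not a rational square. The splitting field Q(sqrt(-413)) has degree 2 over Q, and its unique nontrivial automorphism is sqrt(-413) ↦ -sqrt(-413). Hence Gal(Q(sqrt(-413))/Q) = Z/2Z.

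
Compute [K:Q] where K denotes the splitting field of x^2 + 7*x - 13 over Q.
[K:Q] = 2

The discriminant of x^2 + (7)*x + (-13) is b^2 - 4c = 49 - (-52) = 101. Since 101 is not a perfect square in Q, the polynomial is irreducible over Q. Its two roots generate a degree-2 extension, so [K:Q] = 2.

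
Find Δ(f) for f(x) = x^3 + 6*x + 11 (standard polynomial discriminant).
Δ = -4131

For a depressed cubic x^3 + p x + q the discriminant is Δ = -4 p^3 - 27 q^2 = -4*(6)^3 - 27*(11)^2 = -864 - 3267 = -4131.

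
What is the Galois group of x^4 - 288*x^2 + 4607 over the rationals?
Gal(K/Q) = V_4 (Klein four-group, Z/2Z × Z/2Z)

f factors as (x^2 - 17)(x^2 - 271), so the splitting field is K = Q(sqrt(17), sqrt(271)). The elements 17, 271, 4607 are all non-squares in Q, so sqrt(17) and sqrt(271) generate independent quadratic extensions. Thus [K:Q] = 4 and Gal(K/Q) is generated by the two order-2 automorphisms sqrt(17) ↦ -sqrt(17) and sqrt(271) ↦ -sqrt(271), giving V_4.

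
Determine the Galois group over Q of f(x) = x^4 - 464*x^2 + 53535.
Gal(K/Q) = V_4 (Klein four-group, Z/2Z × Z/2Z)

f factors as (x^2 - 215)(x^2 - 249), so the splitting field is K = Q(sqrt(215), sqrt(249)). The elements 215, 249, 53535 are all non-squares in Q, so sqrt(215) and sqrt(249) generate independent quadratic extensions. Thus [K:Q] = 4 and Gal(K/Q) is generated by the two order-2 automorphisms sqrt(215) ↦ -sqrt(215) and sqrt(249) ↦ -sqrt(249), giving V_4.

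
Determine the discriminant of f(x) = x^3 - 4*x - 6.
Δ = -716

For a depressed cubic x^3 + p x + q the discriminant is Δ = -4 p^3 - 27 q^2 = -4*(-4)^3 - 27*(-6)^2 = 256 - 972 = -716.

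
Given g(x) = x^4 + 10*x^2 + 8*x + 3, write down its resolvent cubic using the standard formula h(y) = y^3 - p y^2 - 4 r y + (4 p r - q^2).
h(y) = y^3 - 10*y^2 - 12*y + 56

Identify coefficients: p = 10, q = 8, r = 3.
Plug into h(y) = y^3 - p y^2 - 4 r y + (4 p r - q^2):
  h(y) = y^3 - (10) y^2 - 4*(3) y + (4*(10)*(3) - (8)^2)
       = y^3 + (-10) y^2 + (-12) y + (56).
Simplifying: h(y) = y^3 - 10*y^2 - 12*y + 56.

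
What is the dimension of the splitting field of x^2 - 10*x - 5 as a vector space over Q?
[K:Q] = 2

The discriminant of x^2 + (-10)*x + (-5) is b^2 - 4c = 100 - (-20) = 120. Since 120 is not a perfect square in Q, the polynomial is irreducible over Q. Its two roots generate a degree-2 extension, so [K:Q] = 2.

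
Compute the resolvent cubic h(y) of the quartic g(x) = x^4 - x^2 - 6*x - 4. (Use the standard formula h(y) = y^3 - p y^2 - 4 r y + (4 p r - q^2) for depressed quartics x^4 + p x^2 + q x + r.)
h(y) = y^3 + y^2 + 16*y - 20

Identify coefficients: p = -1, q = -6, r = -4.
Plug into h(y) = y^3 - p y^2 - 4 r y + (4 p r - q^2):
  h(y) = y^3 - (-1) y^2 - 4*(-4) y + (4*(-1)*(-4) - (-6)^2)
       = y^3 + (1) y^2 + (16) y + (-20).
Simplifying: h(y) = y^3 + y^2 + 16*y - 20.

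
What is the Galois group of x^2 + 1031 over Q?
Gal(K/Q) = Z/2Z (cyclic of order 2)

x^2 + 1031 is irreducible over Q since -1031 is not a rational square. The splitting field Q(sqrt(-1031)) has degree 2 over Q, and its unique nontrivial automorphism is sqrt(-1031) ↦ -sqrt(-1031). Hence Gal(Q(sqrt(-1031))/Q) = Z/2Z.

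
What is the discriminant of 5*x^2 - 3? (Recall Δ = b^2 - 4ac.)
Δ = 60

For a quadratic a x^2 + b x + c the discriminant is Δ = b^2 - 4ac = (0)^2 - 4*(5)*(-3) = 0 - (-60) = 60.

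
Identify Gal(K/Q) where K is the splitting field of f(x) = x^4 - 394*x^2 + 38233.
Gal(K/Q) = V_4 (Klein four-group, Z/2Z × Z/2Z)

f factors as (x^2 - 173)(x^2 - 221), so the splitting field is K = Q(sqrt(173), sqrt(221)). The elements 173, 221, 38233 are all non-squares in Q, so sqrt(173) and sqrt(221) generate independent quadratic extensions. Thus [K:Q] = 4 and Gal(K/Q) is generated by the two order-2 automorphisms sqrt(173) ↦ -sqrt(173) and sqrt(221) ↦ -sqrt(221), giving V_4.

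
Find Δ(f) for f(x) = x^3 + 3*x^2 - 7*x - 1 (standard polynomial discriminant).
Δ = 2272

For x^3 + a x^2 + b x + c the discriminant is Δ = 18 a b c - 4 a^3 c + a^2 b^2 - 4 b^3 - 27 c^2.
Plug a = 3, b = -7, c = -1:
  18*(3)*(-7)*(-1) - 4*(3)^3*(-1) + (3)^2*(-7)^2 - 4*(-7)^3 - 27*(-1)^2
  = 378 + (108) + 441 + (1372) + (-27)
  = 2272.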